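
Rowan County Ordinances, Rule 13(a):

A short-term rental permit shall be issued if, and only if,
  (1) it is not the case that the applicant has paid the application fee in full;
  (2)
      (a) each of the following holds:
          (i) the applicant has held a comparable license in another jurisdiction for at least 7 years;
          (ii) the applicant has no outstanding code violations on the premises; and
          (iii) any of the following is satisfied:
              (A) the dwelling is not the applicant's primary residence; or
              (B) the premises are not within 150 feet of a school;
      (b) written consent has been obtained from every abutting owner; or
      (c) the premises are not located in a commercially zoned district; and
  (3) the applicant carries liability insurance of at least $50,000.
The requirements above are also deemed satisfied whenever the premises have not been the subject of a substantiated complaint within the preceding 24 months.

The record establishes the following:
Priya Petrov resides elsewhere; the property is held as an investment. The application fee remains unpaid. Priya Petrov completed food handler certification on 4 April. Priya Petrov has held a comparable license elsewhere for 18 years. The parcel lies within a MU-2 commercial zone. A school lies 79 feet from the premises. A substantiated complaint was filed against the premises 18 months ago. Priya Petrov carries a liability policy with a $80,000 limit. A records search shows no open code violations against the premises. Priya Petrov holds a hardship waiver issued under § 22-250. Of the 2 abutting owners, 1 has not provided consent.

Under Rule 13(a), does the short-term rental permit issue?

(1) not (fee paid) — satisfied.
(i) prior license ≥ 7 yr — holds.
(ii) no code violations — holds.
(A) not (primary residence) — satisfied.
(B) ≥150 ft from school — fails.
(iii): T OR F → true.
So (a) is satisfied (T AND T AND T).
(b) all abutters consent — not met.
(c) not (commercially zoned) — not met.
So (2) is satisfied (T OR F OR F).
(3) insurance ≥ $50,000 — met.
Overall = T AND T AND T = true.
Exception (no complaint in 24 mo.) — not satisfied.
Result: main true OR exception false → true.

Yes — granted.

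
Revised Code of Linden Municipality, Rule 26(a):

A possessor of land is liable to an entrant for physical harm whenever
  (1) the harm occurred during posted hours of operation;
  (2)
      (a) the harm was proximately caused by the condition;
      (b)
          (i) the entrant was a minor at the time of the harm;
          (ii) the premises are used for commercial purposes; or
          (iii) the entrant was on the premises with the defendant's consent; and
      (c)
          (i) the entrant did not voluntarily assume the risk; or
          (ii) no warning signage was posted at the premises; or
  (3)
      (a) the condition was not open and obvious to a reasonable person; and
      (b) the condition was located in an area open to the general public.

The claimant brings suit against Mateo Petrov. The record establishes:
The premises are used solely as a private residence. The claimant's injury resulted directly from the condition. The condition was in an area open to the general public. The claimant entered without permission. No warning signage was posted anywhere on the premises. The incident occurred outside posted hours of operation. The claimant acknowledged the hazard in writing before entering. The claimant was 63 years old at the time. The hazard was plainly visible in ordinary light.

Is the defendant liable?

(1) during posted hours — fails.
(a) proximate cause — satisfied.
(i) entrant a minor — not satisfied.
(ii) commercial use — not met.
(iii) consent to enter — not met.
(b) = F OR F OR F = false.
(i) no assumed risk — fails.
(ii) no signage posted — holds.
(c) = F OR T = true.
So (2) is not satisfied (T AND F AND T).
(a) not open/obvious — fails.
(b) public area — holds.
So (3) is not satisfied (F AND T).
Overall: F OR F OR F → false.

No — not liable.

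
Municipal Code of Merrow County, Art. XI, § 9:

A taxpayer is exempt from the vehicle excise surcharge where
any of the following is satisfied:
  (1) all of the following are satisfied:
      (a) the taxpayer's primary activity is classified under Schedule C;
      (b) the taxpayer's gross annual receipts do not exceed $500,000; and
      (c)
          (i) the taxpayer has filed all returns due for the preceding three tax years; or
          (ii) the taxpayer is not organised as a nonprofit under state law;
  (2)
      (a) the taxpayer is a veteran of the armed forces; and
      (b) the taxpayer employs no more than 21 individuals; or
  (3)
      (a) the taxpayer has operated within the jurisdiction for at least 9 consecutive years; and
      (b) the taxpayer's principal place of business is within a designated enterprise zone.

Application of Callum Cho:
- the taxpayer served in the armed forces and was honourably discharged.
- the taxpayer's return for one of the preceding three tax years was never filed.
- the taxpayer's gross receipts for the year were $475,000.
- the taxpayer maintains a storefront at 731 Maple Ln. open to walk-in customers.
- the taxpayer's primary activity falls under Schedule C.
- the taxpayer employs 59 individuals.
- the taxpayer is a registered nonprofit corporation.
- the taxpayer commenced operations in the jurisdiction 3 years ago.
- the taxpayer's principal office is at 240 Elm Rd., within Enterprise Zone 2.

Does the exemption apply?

No — not exempt.

(a) Schedule C activity — satisfied.
(b) receipts ≤ $500,000 — holds.
(i) returns current — fails.
(ii) not (nonprofit) — not met.
So (c) is not satisfied (F OR F).
(1) = T AND T AND F = false.
(a) veteran — satisfied.
(b) ≤ 21 employees — not satisfied.
So (2) is not satisfied (T AND F).
(a) ≥ 9 yrs in jurisdiction — not met.
(b) in enterprise zone — satisfied.
So (3) is not satisfied (F AND T).
So Overall is not satisfied (F OR F OR F).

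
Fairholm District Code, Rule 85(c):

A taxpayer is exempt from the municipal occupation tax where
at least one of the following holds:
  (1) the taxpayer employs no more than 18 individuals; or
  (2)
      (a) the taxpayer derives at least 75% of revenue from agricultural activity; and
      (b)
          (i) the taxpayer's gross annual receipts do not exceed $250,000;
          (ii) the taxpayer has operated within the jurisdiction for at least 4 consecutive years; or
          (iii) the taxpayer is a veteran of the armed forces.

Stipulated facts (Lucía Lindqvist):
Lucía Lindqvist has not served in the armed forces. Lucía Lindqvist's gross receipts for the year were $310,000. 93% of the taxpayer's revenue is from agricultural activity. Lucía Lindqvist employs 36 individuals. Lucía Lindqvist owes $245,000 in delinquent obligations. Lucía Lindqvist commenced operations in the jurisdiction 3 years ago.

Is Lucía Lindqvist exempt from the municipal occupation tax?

No — not exempt.

(1) ≤ 18 employees — fails.
(a) ≥75% agricultural — met.
(i) receipts ≤ $250,000 — fails.
(ii) ≥ 4 yrs in jurisdiction — not met.
(iii) veteran — fails.
So (b) is not satisfied (F OR F OR F).
So (2) is not satisfied (T AND F).
So Overall is not satisfied (F OR F).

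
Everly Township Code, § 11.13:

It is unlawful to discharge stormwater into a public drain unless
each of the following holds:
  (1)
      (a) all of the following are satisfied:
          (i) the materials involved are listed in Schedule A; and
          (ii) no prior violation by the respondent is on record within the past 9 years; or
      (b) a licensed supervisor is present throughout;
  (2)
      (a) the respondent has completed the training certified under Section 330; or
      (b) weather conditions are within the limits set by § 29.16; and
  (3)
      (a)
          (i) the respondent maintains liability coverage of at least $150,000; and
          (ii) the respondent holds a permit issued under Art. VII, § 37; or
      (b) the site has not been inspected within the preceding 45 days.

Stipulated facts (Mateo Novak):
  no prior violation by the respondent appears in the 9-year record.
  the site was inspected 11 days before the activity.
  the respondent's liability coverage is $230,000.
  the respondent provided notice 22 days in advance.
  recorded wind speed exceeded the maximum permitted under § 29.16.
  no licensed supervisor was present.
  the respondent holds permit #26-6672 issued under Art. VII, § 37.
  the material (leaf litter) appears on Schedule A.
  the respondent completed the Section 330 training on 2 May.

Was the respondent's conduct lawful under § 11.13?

(i) Schedule A material — met.
(ii) no prior violation — holds.
(a) = T AND T = true.
(b) supervisor present — fails.
(1) = T OR F = true.
(a) training certified — satisfied.
(b) weather ok — not satisfied.
(2): T OR F → true.
(i) coverage ≥ $150,000 — met.
(ii) holds permit — met.
So (a) is satisfied (T AND T).
(b) not (site inspected) — not satisfied.
So (3) is satisfied (T OR F).
Overall: T AND T AND T → true.

Yes — lawful.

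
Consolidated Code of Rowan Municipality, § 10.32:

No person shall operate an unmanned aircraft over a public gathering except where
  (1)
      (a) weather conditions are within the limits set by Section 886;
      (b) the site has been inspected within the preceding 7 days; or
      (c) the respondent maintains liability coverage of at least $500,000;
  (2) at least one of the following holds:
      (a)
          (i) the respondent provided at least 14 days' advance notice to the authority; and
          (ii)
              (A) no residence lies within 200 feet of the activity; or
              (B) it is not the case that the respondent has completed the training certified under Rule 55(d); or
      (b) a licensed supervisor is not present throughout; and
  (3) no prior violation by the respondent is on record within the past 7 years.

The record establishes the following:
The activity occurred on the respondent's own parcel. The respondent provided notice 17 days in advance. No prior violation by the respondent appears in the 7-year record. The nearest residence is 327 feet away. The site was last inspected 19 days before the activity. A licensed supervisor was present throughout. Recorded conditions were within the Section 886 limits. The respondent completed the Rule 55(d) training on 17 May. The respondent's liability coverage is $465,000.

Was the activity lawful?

(a) weather ok — met.
(b) site inspected — fails.
(c) coverage ≥ $500,000 — not met.
(1) = T OR F OR F = true.
(i) ≥14 days' notice — satisfied.
(A) no residence in 200 ft — met.
(B) not (training certified) — not satisfied.
So (ii) is satisfied (T OR F).
(a): T AND T → true.
(b) not (supervisor present) — fails.
(2): T OR F → true.
(3) no prior violation — holds.
So Overall is satisfied (T AND T AND T).

Yes — lawful.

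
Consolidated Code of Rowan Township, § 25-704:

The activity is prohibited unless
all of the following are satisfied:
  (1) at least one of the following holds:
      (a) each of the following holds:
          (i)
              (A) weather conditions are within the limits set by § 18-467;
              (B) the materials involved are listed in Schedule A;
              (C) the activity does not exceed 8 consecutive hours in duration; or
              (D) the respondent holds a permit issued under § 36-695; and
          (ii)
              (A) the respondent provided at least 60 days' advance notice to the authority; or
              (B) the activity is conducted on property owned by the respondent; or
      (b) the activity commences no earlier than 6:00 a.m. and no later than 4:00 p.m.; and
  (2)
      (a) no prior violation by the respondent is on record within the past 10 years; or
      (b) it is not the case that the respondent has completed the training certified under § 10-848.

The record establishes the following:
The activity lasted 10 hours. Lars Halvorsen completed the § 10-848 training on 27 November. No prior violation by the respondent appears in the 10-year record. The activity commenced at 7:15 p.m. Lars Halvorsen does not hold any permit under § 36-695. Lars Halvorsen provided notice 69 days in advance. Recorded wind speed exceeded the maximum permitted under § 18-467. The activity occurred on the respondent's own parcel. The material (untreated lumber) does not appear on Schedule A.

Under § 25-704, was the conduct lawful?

(A) weather ok — fails.
(B) Schedule A material — not satisfied.
(C) ≤ 8 hrs duration — not met.
(D) holds permit — not satisfied.
(i): F OR F OR F OR F → false.
(A) ≥60 days' notice — holds.
(B) own property — holds.
(ii): T OR T → true.
(a) = F AND T = false.
(b) start within hours — not met.
(1): F OR F → false.
(a) no prior violation — satisfied.
(b) not (training certified) — not satisfied.
(2) = T OR F = true.
Overall = F AND T = false.

No — unlawful.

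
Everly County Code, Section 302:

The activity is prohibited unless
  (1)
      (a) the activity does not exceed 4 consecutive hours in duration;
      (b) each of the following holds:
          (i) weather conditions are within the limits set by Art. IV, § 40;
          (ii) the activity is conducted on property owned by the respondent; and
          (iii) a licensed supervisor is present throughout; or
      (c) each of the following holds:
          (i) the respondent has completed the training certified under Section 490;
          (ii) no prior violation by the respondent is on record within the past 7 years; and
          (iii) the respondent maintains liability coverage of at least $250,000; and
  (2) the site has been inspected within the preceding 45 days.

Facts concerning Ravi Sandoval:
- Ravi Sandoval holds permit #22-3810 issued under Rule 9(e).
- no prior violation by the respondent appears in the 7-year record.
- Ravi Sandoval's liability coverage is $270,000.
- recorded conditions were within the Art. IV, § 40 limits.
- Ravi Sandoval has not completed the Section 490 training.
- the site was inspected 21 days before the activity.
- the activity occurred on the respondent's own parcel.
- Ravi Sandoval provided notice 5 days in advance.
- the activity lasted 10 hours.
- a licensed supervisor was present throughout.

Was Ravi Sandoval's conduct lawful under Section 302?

(a) ≤ 4 hrs duration — not met.
(i) weather ok — satisfied.
(ii) own property — holds.
(iii) supervisor present — satisfied.
(b) = T AND T AND T = true.
(i) training certified — not met.
(ii) no prior violation — satisfied.
(iii) coverage ≥ $250,000 — met.
(c): F AND T AND T → false.
So (1) is satisfied (F OR T OR F).
(2) site inspected — satisfied.
Overall = T AND T = true.

Yes — lawful.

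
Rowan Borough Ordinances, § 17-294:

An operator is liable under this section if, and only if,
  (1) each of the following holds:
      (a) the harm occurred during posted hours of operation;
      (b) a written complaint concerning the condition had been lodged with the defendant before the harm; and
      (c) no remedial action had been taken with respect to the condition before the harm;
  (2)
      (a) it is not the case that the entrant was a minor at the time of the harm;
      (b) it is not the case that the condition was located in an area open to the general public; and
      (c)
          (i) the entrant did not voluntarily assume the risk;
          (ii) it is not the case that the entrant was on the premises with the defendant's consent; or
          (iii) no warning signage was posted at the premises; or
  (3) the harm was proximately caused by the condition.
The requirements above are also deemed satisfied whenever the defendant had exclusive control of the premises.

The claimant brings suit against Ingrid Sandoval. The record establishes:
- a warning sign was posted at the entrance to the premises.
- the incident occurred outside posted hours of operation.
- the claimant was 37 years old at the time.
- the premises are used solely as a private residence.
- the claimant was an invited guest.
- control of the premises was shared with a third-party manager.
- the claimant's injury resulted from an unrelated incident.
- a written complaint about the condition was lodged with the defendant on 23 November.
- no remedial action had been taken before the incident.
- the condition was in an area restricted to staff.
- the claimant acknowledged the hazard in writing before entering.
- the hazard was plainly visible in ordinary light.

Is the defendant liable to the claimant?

No — not liable.

(a) during posted hours — fails.
(b) complaint lodged — holds.
(c) no remedial action — met.
(1) = F AND T AND T = false.
(a) not (entrant a minor) — met.
(b) not (public area) — holds.
(i) no assumed risk — not met.
(ii) not (consent to enter) — not met.
(iii) no signage posted — fails.
(c): F OR F OR F → false.
So (2) is not satisfied (T AND T AND F).
(3) proximate cause — not satisfied.
So Overall is not satisfied (F OR F OR F).
Exception (exclusive control) — not satisfied.
Result: main false OR exception false → false.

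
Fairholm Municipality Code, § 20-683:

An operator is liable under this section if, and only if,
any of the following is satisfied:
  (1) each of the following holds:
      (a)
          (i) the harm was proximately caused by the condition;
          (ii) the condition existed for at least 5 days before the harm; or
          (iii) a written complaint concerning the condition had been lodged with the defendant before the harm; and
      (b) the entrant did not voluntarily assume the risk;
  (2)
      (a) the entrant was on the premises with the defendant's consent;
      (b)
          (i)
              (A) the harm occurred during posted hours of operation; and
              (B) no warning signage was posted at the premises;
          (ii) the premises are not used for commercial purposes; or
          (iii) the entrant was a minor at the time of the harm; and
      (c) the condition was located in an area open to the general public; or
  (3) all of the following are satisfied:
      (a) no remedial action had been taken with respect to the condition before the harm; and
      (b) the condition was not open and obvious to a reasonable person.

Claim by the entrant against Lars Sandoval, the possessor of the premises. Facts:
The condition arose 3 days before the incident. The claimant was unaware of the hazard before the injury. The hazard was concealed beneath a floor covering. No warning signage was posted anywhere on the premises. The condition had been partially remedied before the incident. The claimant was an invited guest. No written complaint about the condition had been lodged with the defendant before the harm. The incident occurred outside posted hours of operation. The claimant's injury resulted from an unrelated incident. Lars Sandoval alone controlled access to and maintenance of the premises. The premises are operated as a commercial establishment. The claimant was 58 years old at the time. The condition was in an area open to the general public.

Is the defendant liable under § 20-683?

(i) proximate cause — not met.
(ii) condition ≥5 days old — not met.
(iii) complaint lodged — fails.
So (a) is not satisfied (F OR F OR F).
(b) no assumed risk — holds.
So (1) is not satisfied (F AND T).
(a) consent to enter — holds.
(A) during posted hours — not met.
(B) no signage posted — met.
So (i) is not satisfied (F AND T).
(ii) not (commercial use) — not satisfied.
(iii) entrant a minor — not met.
So (b) is not satisfied (F OR F OR F).
(c) public area — holds.
So (2) is not satisfied (T AND F AND T).
(a) no remedial action — not met.
(b) not open/obvious — holds.
(3) = F AND T = false.
Overall: F OR F OR F → false.

No — not liable.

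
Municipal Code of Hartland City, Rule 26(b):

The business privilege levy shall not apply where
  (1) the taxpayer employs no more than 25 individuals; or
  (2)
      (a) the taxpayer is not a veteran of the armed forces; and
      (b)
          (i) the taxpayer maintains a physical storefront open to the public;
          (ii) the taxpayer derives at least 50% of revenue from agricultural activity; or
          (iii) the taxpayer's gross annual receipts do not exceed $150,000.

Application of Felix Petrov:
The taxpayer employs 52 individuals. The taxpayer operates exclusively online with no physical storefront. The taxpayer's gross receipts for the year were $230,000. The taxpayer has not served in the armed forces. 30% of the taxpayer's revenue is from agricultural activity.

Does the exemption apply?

(1) ≤ 25 employees — not met.
(a) not (veteran) — satisfied.
(i) has storefront — not met.
(ii) ≥50% agricultural — fails.
(iii) receipts ≤ $150,000 — not met.
So (b) is not satisfied (F OR F OR F).
So (2) is not satisfied (T AND F).
Overall = F OR F = false.

No — not exempt.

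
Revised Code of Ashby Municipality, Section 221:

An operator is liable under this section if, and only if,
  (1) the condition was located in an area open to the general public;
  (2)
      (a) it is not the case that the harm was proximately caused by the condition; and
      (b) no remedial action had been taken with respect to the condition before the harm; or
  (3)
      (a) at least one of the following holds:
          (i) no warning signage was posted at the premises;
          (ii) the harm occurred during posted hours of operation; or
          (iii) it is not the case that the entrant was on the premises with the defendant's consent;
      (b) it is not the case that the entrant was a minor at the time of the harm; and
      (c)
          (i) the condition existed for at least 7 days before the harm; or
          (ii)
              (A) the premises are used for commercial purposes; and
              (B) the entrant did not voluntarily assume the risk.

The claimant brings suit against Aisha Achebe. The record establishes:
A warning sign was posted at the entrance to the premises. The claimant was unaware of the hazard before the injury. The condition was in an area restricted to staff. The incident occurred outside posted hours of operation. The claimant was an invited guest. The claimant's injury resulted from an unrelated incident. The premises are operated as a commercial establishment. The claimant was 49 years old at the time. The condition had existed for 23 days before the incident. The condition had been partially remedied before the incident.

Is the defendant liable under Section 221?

(1) public area — not satisfied.
(a) not (proximate cause) — holds.
(b) no remedial action — not satisfied.
(2): T AND F → false.
(i) no signage posted — fails.
(ii) during posted hours — not met.
(iii) not (consent to enter) — not met.
(a): F OR F OR F → false.
(b) not (entrant a minor) — holds.
(i) condition ≥7 days old — satisfied.
(A) commercial use — holds.
(B) no assumed risk — met.
(ii) = T AND T = true.
So (c) is satisfied (T OR T).
(3) = F AND T AND T = false.
Overall: F OR F OR F → false.

No — not liable.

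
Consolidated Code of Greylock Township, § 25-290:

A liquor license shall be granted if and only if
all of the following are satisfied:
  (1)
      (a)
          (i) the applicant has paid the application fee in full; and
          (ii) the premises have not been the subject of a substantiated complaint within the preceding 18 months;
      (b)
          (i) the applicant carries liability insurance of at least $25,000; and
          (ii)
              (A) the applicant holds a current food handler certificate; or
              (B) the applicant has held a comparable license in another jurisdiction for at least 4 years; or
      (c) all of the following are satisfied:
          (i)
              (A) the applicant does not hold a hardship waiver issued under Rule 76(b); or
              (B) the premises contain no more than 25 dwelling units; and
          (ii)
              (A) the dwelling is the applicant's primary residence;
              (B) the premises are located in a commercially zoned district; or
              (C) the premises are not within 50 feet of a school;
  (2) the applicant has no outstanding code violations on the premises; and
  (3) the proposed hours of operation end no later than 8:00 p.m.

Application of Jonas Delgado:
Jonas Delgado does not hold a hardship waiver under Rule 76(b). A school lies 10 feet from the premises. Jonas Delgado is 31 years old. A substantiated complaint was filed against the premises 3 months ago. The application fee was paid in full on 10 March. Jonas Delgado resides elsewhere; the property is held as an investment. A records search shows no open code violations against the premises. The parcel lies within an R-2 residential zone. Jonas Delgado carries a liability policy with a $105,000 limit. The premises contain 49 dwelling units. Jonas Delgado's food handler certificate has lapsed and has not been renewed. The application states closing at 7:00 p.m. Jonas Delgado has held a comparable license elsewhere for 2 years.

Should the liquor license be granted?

No — denied.

(i) fee paid — met.
(ii) no complaint in 18 mo. — not met.
(a): T AND F → false.
(i) insurance ≥ $25,000 — satisfied.
(A) food handler cert. — fails.
(B) prior license ≥ 4 yr — fails.
(ii) = F OR F = false.
(b) = T AND F = false.
(A) not (hardship waiver) — holds.
(B) ≤ 25 units — fails.
So (i) is satisfied (T OR F).
(A) primary residence — not met.
(B) commercially zoned — not satisfied.
(C) ≥50 ft from school — not met.
So (ii) is not satisfied (F OR F OR F).
(c): T AND F → false.
(1) = F OR F OR F = false.
(2) no code violations — holds.
(3) closes by 8 p.m. — met.
So Overall is not satisfied (F AND T AND T).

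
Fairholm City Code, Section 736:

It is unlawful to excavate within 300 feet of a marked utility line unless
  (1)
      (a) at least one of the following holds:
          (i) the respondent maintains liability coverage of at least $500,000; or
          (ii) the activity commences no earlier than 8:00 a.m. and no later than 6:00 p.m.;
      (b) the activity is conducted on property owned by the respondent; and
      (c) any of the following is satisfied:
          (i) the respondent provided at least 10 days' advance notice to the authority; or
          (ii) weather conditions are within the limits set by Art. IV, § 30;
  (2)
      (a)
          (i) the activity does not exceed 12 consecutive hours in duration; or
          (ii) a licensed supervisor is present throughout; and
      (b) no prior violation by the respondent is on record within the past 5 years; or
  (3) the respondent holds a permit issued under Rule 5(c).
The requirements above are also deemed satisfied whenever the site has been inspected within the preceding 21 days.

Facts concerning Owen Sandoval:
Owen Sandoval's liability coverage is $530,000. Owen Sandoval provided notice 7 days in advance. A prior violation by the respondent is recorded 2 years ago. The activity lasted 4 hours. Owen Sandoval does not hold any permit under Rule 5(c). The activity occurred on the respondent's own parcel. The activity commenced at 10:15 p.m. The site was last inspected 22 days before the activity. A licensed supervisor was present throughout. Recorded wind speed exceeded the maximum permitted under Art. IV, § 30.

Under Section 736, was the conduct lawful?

No — unlawful.

(i) coverage ≥ $500,000 — met.
(ii) start within hours — not met.
(a) = T OR F = true.
(b) own property — holds.
(i) ≥10 days' notice — not satisfied.
(ii) weather ok — fails.
So (c) is not satisfied (F OR F).
(1) = T AND T AND F = false.
(i) ≤ 12 hrs duration — holds.
(ii) supervisor present — met.
(a): T OR T → true.
(b) no prior violation — not satisfied.
(2) = T AND F = false.
(3) holds permit — not met.
Overall: F OR F OR F → false.
Exception (site inspected) — not satisfied.
Result: main false OR exception false → false.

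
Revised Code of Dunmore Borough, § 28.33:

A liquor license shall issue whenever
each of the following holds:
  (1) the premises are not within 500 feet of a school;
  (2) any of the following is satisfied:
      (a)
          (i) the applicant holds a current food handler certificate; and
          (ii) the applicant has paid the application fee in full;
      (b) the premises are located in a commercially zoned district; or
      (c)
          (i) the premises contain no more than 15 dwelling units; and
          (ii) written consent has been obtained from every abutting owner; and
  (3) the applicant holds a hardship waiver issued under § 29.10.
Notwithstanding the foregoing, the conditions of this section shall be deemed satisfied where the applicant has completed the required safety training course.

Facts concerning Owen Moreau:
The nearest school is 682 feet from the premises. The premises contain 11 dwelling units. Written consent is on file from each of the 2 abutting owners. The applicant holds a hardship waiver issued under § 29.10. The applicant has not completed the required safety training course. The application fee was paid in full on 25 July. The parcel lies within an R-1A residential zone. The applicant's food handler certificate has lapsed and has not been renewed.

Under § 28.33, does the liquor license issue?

(1) ≥500 ft from school — satisfied.
(i) food handler cert. — not met.
(ii) fee paid — holds.
So (a) is not satisfied (F AND T).
(b) commercially zoned — not satisfied.
(i) ≤ 15 units — holds.
(ii) all abutters consent — holds.
(c) = T AND T = true.
(2): F OR F OR T → true.
(3) hardship waiver — holds.
Overall = T AND T AND T = true.
Exception (safety training) — not satisfied.
Result: main true OR exception false → true.

Yes — granted.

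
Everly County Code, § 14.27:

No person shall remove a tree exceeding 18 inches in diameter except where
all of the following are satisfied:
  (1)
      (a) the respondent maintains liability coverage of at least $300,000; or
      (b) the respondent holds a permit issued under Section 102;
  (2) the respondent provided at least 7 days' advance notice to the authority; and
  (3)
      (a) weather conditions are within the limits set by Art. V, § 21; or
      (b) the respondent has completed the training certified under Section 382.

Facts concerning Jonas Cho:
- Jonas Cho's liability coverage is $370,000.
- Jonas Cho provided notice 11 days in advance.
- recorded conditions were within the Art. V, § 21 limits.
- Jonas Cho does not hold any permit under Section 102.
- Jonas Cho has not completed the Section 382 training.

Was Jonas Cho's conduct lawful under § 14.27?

(a) coverage ≥ $300,000 — holds.
(b) holds permit — not met.
(1): T OR F → true.
(2) ≥7 days' notice — met.
(a) weather ok — satisfied.
(b) training certified — not satisfied.
(3) = T OR F = true.
Overall: T AND T AND T → true.

Yes — lawful.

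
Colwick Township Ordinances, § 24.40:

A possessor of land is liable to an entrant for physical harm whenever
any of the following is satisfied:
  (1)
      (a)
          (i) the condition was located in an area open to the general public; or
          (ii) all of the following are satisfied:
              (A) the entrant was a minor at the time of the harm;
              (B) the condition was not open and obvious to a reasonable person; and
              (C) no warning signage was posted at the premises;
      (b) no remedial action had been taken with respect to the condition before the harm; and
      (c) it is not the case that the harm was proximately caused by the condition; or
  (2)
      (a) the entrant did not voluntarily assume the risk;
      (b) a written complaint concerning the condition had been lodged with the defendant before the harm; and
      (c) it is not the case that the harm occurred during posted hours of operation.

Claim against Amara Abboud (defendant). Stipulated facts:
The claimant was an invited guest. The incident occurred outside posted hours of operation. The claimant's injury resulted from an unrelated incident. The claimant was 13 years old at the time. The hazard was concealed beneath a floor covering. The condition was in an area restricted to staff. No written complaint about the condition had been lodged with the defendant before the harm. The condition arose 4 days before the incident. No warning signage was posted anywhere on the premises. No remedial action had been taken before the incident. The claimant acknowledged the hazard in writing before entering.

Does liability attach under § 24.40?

(i) public area — not met.
(A) entrant a minor — met.
(B) not open/obvious — satisfied.
(C) no signage posted — met.
So (ii) is satisfied (T AND T AND T).
(a) = F OR T = true.
(b) no remedial action — met.
(c) not (proximate cause) — holds.
(1) = T AND T AND T = true.
(a) no assumed risk — fails.
(b) complaint lodged — fails.
(c) not (during posted hours) — satisfied.
(2): F AND F AND T → false.
So Overall is satisfied (T OR F).

Yes — liable.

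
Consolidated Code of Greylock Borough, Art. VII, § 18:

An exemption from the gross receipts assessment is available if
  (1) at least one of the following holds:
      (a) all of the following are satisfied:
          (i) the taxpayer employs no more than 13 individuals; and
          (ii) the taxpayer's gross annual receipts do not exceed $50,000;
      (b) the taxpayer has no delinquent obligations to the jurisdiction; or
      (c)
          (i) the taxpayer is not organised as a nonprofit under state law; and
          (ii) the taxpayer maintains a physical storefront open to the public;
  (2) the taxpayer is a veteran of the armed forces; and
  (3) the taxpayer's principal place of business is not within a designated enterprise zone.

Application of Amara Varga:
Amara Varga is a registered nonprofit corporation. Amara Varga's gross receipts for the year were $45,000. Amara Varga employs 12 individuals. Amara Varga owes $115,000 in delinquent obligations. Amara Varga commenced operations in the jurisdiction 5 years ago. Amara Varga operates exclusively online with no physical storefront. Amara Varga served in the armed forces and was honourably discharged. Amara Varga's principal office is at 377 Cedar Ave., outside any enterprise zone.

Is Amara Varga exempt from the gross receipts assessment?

(i) ≤ 13 employees — holds.
(ii) receipts ≤ $50,000 — holds.
(a): T AND T → true.
(b) no delinquency — not met.
(i) not (nonprofit) — fails.
(ii) has storefront — not met.
(c) = F AND F = false.
(1) = T OR F OR F = true.
(2) veteran — holds.
(3) not (in enterprise zone) — satisfied.
So Overall is satisfied (T AND T AND T).

Yes — exempt.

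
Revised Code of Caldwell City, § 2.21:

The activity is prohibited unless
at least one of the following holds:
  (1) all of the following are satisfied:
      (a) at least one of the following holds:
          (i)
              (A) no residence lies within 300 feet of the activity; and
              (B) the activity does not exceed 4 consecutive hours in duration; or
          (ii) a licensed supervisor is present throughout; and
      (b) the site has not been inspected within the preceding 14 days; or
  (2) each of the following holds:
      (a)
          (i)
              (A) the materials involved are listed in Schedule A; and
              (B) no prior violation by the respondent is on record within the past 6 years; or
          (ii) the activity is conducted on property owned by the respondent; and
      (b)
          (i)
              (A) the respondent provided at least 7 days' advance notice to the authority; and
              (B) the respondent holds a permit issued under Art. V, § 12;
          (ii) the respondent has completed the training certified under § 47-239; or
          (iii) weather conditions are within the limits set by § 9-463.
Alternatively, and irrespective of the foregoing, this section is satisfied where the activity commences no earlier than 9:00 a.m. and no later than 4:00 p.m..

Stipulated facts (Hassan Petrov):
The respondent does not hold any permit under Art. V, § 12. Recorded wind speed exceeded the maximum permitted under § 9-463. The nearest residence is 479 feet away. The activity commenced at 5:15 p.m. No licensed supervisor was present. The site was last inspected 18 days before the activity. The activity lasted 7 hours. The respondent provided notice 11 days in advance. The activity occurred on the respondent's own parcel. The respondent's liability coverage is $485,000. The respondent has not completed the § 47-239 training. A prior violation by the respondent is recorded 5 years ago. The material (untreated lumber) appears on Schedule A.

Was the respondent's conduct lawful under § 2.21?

No — unlawful.

(A) no residence in 300 ft — holds.
(B) ≤ 4 hrs duration — not met.
So (i) is not satisfied (T AND F).
(ii) supervisor present — not met.
So (a) is not satisfied (F OR F).
(b) not (site inspected) — holds.
(1) = F AND T = false.
(A) Schedule A material — satisfied.
(B) no prior violation — not satisfied.
So (i) is not satisfied (T AND F).
(ii) own property — satisfied.
(a) = F OR T = true.
(A) ≥7 days' notice — satisfied.
(B) holds permit — not met.
(i): T AND F → false.
(ii) training certified — not met.
(iii) weather ok — not met.
(b): F OR F OR F → false.
(2) = T AND F = false.
Overall: F OR F → false.
Exception (start within hours) — not satisfied.
Result: main false OR exception false → false.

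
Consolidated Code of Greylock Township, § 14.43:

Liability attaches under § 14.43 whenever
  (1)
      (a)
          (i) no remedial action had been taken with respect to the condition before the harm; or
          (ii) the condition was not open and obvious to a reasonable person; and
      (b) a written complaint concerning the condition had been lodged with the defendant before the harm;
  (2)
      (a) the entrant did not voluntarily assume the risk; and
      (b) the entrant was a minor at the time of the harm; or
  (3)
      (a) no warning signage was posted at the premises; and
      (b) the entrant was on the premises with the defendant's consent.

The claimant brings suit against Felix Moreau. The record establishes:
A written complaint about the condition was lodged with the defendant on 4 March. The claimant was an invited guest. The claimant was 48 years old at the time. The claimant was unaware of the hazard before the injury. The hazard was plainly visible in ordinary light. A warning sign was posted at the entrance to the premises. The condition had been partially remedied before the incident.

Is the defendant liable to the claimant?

No — not liable.

(i) no remedial action — not met.
(ii) not open/obvious — not satisfied.
So (a) is not satisfied (F OR F).
(b) complaint lodged — holds.
(1) = F AND T = false.
(a) no assumed risk — met.
(b) entrant a minor — fails.
So (2) is not satisfied (T AND F).
(a) no signage posted — not satisfied.
(b) consent to enter — satisfied.
So (3) is not satisfied (F AND T).
So Overall is not satisfied (F OR F OR F).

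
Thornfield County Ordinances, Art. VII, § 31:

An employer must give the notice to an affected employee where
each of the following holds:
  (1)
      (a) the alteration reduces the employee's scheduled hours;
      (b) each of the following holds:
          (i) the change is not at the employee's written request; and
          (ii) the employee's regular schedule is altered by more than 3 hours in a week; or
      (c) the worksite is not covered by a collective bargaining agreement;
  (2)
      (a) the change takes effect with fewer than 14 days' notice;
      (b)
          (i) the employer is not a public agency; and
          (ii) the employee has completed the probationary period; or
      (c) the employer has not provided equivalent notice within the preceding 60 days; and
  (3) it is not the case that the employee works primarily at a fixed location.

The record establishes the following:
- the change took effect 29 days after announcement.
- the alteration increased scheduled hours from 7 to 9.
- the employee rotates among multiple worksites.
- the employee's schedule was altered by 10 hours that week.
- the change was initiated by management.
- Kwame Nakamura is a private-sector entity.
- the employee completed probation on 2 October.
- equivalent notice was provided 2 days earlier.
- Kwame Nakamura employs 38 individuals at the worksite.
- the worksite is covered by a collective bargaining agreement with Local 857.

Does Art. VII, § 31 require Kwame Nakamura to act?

(a) hours reduced — not met.
(i) not employee-requested — holds.
(ii) schedule shift > 3h — holds.
So (b) is satisfied (T AND T).
(c) no CBA — not satisfied.
(1): F OR T OR F → true.
(a) < 14 days' notice — fails.
(i) not (public agency) — holds.
(ii) past probation — holds.
(b): T AND T → true.
(c) no recent notice — not met.
(2) = F OR T OR F = true.
(3) not (fixed location) — holds.
Overall: T AND T AND T → true.

Yes — required.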